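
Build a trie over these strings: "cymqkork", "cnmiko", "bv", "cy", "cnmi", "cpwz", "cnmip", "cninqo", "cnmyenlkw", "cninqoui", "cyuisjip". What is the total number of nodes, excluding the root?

Trie structure (* marks end of a word):
(root)
├─ b
│  └─ v *
└─ c
   ├─ n
   │  ├─ i
   │  │  └─ n
   │  │     └─ q
   │  │        └─ o *
   │  │           └─ u
   │  │              └─ i *
   │  └─ m
   │     ├─ i *
   │     │  ├─ k
   │     │  │  └─ o *
   │     │  └─ p *
   │     └─ y
   │        └─ e
   │           └─ n
   │              └─ l
   │                 └─ k
   │                    └─ w *
   ├─ p
   │  └─ w
   │     └─ z *
   └─ y *
      ├─ m
      │  └─ q
      │     └─ k
      │        └─ o
      │           └─ r
      │              └─ k *
      └─ u
         └─ i
            └─ s
               └─ j
                  └─ i
                     └─ p *
Counting every labelled node above: 37.

37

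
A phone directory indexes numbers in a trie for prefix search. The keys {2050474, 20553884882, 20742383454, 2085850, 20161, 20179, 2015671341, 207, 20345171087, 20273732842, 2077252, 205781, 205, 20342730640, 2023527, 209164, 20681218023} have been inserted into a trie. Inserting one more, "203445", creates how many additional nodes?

2

The longest prefix of "203445" already in the trie is "2034" (length 4).
So 6 − 4 = 2 new nodes.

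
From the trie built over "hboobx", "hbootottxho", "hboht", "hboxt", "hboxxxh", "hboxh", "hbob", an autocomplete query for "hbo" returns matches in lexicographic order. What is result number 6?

hboxt

Words with prefix "hbo", in lexicographic order: "hbob", "hboht", "hboobx", "hbootottxho", "hboxh", "hboxt", "hboxxxh"
The 6th is hboxt.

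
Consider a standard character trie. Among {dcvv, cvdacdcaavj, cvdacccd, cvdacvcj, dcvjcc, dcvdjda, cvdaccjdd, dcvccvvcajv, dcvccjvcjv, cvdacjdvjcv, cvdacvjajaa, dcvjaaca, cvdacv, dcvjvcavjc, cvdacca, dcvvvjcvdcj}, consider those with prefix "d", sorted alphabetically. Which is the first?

dcvccjvcjv

Words with prefix "d", in lexicographic order: "dcvccjvcjv", "dcvccvvcajv", "dcvdjda", "dcvjaaca", "dcvjcc", "dcvjvcavjc", "dcvv", "dcvvvjcvdcj"
Position 1: dcvccjvcjv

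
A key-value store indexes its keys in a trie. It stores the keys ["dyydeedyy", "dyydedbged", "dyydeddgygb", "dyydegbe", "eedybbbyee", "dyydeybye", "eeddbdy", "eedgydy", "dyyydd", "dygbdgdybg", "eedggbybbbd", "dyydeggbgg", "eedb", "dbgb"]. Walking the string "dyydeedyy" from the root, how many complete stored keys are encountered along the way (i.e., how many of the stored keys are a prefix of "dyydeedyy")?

Walk "dyydeedyy" from the root; an end-of-word marker is hit whenever a stored word is a prefix of "dyydeedyy".
Prefixes of the query that are stored words: "dyydeedyy"
Count: 1

1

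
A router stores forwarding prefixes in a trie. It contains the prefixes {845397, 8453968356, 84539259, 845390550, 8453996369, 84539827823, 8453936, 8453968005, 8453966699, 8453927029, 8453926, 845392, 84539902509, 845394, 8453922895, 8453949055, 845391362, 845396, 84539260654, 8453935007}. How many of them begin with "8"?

Filter for entries beginning with "8":
Matches: "845390550", "845391362", "845392", "8453922895", "84539259", "8453926", "84539260654", "8453927029", "8453935007", "8453936", "845394", "8453949055", "845396", "8453966699", "8453968005", "8453968356", "845397", "84539827823", "84539902509", "8453996369"
Count: 20

20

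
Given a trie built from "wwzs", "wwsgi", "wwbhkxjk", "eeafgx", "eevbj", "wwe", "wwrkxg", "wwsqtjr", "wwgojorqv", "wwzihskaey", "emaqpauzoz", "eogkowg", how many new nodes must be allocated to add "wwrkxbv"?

The longest prefix of "wwrkxbv" already in the trie is "wwrkx" (length 5).
New nodes needed: |"wwrkxbv"| − 5 = 7 − 5 = 2.

2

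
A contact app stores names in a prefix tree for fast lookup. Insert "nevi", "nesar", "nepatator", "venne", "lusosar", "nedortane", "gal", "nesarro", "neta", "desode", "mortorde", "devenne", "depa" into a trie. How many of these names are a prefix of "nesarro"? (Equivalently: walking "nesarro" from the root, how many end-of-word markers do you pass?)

Walk "nesarro" from the root; an end-of-word marker is hit whenever a stored word is a prefix of "nesarro".
Prefixes of the query that are stored words: "nesar", "nesarro"
Count: 2

2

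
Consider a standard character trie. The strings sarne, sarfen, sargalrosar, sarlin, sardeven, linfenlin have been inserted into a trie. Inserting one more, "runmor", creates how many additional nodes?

6

No existing word starts with "r", so every character of "runmor" needs a new node.
6 − 0 = 6 new nodes.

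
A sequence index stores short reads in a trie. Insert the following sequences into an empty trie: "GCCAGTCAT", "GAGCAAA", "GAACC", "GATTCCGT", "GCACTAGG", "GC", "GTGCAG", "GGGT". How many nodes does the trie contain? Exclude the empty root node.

38

Count nodes per top-level branch (shared prefixes stored once):
  'G'-branch (GAACC, GAGCAAA, GATTCCGT, GC, GCACTAGG, GCCAGTCAT, GGGT, GTGCAG): 38 nodes
Sum: 38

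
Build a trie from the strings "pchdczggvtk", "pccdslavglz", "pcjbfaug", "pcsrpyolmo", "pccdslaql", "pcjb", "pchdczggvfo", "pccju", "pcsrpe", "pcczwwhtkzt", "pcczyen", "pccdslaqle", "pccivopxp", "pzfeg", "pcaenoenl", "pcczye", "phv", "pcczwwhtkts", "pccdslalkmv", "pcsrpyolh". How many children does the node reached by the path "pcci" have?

1

Follow the path "pcci" to its node, then look at its outgoing edges.
Distinct next characters after "pcci": v.
That node has 1 child edge.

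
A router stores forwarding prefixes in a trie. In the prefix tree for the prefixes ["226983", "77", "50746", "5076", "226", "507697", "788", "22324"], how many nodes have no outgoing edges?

6

Leaves are exactly the stored words that no other stored word extends.
Those words: "22324", "226983", "50746", "507697", "77", "788"
Leaf count: 6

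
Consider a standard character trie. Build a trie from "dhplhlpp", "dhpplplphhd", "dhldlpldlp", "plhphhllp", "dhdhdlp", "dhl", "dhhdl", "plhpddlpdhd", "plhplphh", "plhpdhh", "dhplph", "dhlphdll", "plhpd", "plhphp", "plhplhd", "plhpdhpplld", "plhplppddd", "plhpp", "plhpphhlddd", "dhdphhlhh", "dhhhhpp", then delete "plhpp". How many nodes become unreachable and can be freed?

A node on "plhpp"'s path can go only if nothing else ends at it or branches off below it.
Every node on "plhpp" is still needed (e.g. by "plhpphhlddd"), so nothing is freed.
Nodes removed: 0

0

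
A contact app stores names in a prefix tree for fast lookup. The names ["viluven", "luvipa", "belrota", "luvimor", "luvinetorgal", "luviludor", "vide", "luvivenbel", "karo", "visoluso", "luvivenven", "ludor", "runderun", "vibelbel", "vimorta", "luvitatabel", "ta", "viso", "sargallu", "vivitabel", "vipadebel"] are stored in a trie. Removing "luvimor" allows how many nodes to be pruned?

3

Walk "luvimor" from the leaf back toward the root, removing each node that no remaining word uses.
The suffix "mor" (3 nodes) is used only by "luvimor"; the node for "luvi" still has the child "p", so pruning stops there.
Nodes removed: 3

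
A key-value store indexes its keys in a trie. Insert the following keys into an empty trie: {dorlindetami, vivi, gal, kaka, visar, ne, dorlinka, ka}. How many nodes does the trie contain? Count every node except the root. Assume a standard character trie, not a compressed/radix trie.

Count nodes per top-level branch (shared prefixes stored once):
  'd'-branch (dorlindetami, dorlinka): 14 nodes
  'g'-branch (gal): 3 nodes
  'k'-branch (ka, kaka): 4 nodes
  'n'-branch (ne): 2 nodes
  'v'-branch (visar, vivi): 7 nodes
Sum: 30

30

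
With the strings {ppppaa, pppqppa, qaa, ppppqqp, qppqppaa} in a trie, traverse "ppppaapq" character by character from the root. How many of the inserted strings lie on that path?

Walk "ppppaapq" from the root; an end-of-word marker is hit whenever a stored word is a prefix of "ppppaapq".
Prefixes of the query that are stored words: "ppppaa"
Count: 1

1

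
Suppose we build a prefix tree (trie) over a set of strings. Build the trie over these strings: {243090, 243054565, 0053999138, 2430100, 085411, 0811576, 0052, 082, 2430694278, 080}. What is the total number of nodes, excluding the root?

Count nodes per top-level branch (shared prefixes stored once):
  '0'-branch (0052, 0053999138, 080, 0811576, 082, 085411): 23 nodes
  '2'-branch (2430100, 243054565, 2430694278, 243090): 20 nodes
Sum: 43

43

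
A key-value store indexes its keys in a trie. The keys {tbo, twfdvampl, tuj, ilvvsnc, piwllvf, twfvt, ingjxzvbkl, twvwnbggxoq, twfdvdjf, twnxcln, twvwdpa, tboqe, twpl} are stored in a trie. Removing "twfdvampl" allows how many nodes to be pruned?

Walk "twfdvampl" from the leaf back toward the root, removing each node that no remaining word uses.
The suffix "ampl" (4 nodes) is used only by "twfdvampl"; the node for "twfdv" still has the child "d", so pruning stops there.
Nodes removed: 4

4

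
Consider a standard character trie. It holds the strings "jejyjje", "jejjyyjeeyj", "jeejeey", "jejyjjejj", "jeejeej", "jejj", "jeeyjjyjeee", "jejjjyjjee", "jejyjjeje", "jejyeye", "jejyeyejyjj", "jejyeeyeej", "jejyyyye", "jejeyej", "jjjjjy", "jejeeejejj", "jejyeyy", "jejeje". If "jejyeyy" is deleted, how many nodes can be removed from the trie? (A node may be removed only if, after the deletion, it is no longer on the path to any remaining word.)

1

Walk "jejyeyy" from the leaf back toward the root, removing each node that no remaining word uses.
The suffix "y" (1 node) is used only by "jejyeyy"; the node for "jejyey" still has the child "e", so pruning stops there.
Nodes removed: 1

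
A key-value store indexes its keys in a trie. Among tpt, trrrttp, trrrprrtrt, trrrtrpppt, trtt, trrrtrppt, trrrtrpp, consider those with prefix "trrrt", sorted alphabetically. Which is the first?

Words with prefix "trrrt", in lexicographic order: "trrrtrpp", "trrrtrpppt", "trrrtrppt", "trrrttp"
Position 1: trrrtrpp

trrrtrpp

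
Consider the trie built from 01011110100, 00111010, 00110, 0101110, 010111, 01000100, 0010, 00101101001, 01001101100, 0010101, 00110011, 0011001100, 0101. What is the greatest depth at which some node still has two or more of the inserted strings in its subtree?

Equivalently: take the maximum, over all pairs, of their longest common prefix length.
"00110011" and "0011001100" agree on "00110011" (8 characters) before diverging; nothing deeper is shared.
Longest shared-prefix length: 8

8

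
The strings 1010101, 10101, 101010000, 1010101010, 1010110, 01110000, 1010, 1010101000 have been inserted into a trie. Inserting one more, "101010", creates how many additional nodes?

0

"101010" is already a full path in the trie; only an end-marker is added.
No new nodes are needed: 0.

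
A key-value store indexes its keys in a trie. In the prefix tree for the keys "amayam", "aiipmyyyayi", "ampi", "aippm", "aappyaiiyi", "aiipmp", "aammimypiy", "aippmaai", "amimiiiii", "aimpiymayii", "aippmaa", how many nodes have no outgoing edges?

Leaves are exactly the stored words that no other stored word extends.
Those words: "aammimypiy", "aappyaiiyi", "aiipmp", "aiipmyyyayi", "aimpiymayii", "aippmaai", "amayam", "amimiiiii", "ampi"
Leaf count: 9

9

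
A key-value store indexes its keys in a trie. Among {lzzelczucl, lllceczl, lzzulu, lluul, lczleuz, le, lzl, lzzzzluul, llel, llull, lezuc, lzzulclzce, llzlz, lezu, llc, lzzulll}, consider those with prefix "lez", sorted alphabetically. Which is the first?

DFS of the "lez" subtree visits, in order: "lezu", "lezuc"
Position 1: lezu

lezu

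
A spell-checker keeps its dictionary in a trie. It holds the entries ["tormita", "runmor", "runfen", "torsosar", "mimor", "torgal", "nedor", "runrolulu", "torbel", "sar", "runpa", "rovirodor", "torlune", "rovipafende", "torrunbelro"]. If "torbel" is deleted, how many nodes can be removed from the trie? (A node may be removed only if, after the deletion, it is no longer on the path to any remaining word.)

After clearing the end-marker at "torbel", prune upward until reaching a node still needed by another word.
The suffix "bel" (3 nodes) is used only by "torbel"; the node for "tor" still has the child "m", so pruning stops there.
Nodes removed: 3

3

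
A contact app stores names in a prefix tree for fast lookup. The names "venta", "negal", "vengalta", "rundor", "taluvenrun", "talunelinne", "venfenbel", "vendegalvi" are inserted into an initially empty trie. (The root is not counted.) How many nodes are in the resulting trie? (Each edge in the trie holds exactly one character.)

For each word, the new-node count is its length minus the longest prefix already in the trie:
  "venta" → 5 new (v, e, n, t, a)
  "negal" → 5 new (n, e, g, a, l)
  "vengalta" → prefix "ven" already present; 5 new (g, a, l, t, a)
  "rundor" → 6 new (r, u, n, d, o, r)
  "taluvenrun" → 10 new (t, a, l, u, v, e, n, r, u, n)
  "talunelinne" → prefix "talu" already present; 7 new (n, e, l, i, n, n, e)
  "venfenbel" → prefix "ven" already present; 6 new (f, e, n, b, e, l)
  "vendegalvi" → prefix "ven" already present; 7 new (d, e, g, a, l, v, i)
Total nodes = 5 + 5 + 5 + 6 + 10 + 7 + 6 + 7 = 51

51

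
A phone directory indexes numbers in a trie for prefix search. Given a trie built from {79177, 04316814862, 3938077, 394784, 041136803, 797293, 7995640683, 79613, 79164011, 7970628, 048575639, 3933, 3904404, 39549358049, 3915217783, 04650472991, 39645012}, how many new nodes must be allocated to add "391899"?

3

"391" is already a path in the trie; the remaining "899" must be added.
So 6 − 3 = 3 new nodes.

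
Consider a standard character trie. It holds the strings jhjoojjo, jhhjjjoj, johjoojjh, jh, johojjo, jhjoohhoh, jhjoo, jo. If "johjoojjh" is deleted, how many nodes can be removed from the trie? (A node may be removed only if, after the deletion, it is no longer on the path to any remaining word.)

6

After clearing the end-marker at "johjoojjh", prune upward until reaching a node still needed by another word.
The suffix "joojjh" (6 nodes) is used only by "johjoojjh"; the node for "joh" still has the child "o", so pruning stops there.
Nodes removed: 6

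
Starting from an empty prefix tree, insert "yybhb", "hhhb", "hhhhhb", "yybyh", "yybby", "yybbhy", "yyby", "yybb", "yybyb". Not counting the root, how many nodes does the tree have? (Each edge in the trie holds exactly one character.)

Count nodes per top-level branch (shared prefixes stored once):
  'h'-branch (hhhb, hhhhhb): 7 nodes
  'y'-branch (yybb, yybbhy, yybby, yybhb, yyby, yybyb, yybyh): 12 nodes
Sum: 19

19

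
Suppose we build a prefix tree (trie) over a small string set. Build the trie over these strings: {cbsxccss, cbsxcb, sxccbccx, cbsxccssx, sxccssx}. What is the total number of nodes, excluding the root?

21

Trie structure (* marks end of a word):
(root)
├─ c
│  └─ b
│     └─ s
│        └─ x
│           └─ c
│              ├─ b *
│              └─ c
│                 └─ s
│                    └─ s *
│                       └─ x *
└─ s
   └─ x
      └─ c
         └─ c
            ├─ b
            │  └─ c
            │     └─ c
            │        └─ x *
            └─ s
               └─ s
                  └─ x *
Counting every labelled node above: 21.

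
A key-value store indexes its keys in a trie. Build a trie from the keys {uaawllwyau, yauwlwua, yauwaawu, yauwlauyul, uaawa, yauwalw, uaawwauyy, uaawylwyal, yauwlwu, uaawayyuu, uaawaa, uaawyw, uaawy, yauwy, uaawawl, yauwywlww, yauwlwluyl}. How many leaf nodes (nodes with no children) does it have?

13

A leaf is a node with no children — equivalently, the end of a word that is not a proper prefix of any other stored word.
Those words: "uaawaa", "uaawawl", "uaawayyuu", "uaawllwyau", "uaawwauyy", "uaawylwyal", "uaawyw", "yauwaawu", "yauwalw", "yauwlauyul", "yauwlwluyl", "yauwlwua", "yauwywlww"
Leaf count: 13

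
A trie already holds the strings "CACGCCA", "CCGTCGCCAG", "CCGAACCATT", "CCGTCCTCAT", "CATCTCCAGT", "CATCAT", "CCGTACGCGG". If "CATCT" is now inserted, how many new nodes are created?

0

Every character of "CATCT" already lies on an existing path (it is a prefix of some stored word).
No new nodes are needed: 0.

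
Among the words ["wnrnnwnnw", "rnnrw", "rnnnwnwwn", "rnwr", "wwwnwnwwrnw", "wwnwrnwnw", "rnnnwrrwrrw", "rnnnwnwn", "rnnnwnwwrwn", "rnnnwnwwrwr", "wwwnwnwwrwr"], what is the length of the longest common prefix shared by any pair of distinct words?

10

The deepest shared node is where two words last agree before diverging.
e.g. "rnnnwnwwrwn" and "rnnnwnwwrwr" share the prefix "rnnnwnwwrw" of length 10; no pair shares a longer one.
Longest shared-prefix length: 10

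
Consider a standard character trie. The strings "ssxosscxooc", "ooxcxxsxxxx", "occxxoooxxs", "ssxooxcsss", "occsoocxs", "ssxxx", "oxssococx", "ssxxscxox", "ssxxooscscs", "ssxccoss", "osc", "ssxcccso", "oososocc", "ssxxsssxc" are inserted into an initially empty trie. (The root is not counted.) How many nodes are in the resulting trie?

86

Trace insertions, counting only characters that open a new branch:
  "ssxosscxooc" → 11 new (s, s, x, o, s, s, c, x, o, o, c)
  "ooxcxxsxxxx" → 11 new (o, o, x, c, x, x, s, x, x, x, x)
  "occxxoooxxs" → prefix "o" already present; 10 new (c, c, x, x, o, o, o, x, x, s)
  "ssxooxcsss" → prefix "ssxo" already present; 6 new (o, x, c, s, s, s)
  "occsoocxs" → prefix "occ" already present; 6 new (s, o, o, c, x, s)
  "ssxxx" → prefix "ssx" already present; 2 new (x, x)
  "oxssococx" → prefix "o" already present; 8 new (x, s, s, o, c, o, c, x)
  "ssxxscxox" → prefix "ssxx" already present; 5 new (s, c, x, o, x)
  "ssxxooscscs" → prefix "ssxx" already present; 7 new (o, o, s, c, s, c, s)
  "ssxccoss" → prefix "ssx" already present; 5 new (c, c, o, s, s)
  "osc" → prefix "o" already present; 2 new (s, c)
  "ssxcccso" → prefix "ssxcc" already present; 3 new (c, s, o)
  "oososocc" → prefix "oo" already present; 6 new (s, o, s, o, c, c)
  "ssxxsssxc" → prefix "ssxxs" already present; 4 new (s, s, x, c)
Total nodes = 11 + 11 + 10 + 6 + 6 + 2 + 8 + 5 + 7 + 5 + 2 + 3 + 6 + 4 = 86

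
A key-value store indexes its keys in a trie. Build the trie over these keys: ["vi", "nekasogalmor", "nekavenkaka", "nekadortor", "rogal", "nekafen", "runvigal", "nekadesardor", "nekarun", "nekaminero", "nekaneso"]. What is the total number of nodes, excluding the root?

Count nodes per top-level branch (shared prefixes stored once):
  'n'-branch (nekadesardor, nekadortor, nekafen, nekaminero, nekaneso, nekarun, nekasogalmor, nekavenkaka): 48 nodes
  'r'-branch (rogal, runvigal): 12 nodes
  'v'-branch (vi): 2 nodes
Sum: 62

62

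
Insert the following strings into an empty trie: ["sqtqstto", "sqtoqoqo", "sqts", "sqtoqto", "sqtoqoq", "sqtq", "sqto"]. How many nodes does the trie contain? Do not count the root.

16

Trie structure (* marks end of a word):
(root)
└─ s
   └─ q
      └─ t
         ├─ o *
         │  └─ q
         │     ├─ o
         │     │  └─ q *
         │     │     └─ o *
         │     └─ t
         │        └─ o *
         ├─ q *
         │  └─ s
         │     └─ t
         │        └─ t
         │           └─ o *
         └─ s *
Counting every labelled node above: 16.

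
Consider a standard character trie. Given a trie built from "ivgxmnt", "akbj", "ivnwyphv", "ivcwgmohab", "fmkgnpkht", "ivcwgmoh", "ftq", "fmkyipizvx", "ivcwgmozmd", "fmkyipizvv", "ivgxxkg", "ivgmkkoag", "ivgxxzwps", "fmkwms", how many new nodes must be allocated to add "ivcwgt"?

1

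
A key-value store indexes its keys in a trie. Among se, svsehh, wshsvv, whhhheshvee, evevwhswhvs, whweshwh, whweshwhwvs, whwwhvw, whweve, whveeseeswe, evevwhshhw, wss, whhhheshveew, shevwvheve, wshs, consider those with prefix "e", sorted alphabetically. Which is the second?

Words with prefix "e", in lexicographic order: "evevwhshhw", "evevwhswhvs"
The 2nd is evevwhswhvs.

evevwhswhvs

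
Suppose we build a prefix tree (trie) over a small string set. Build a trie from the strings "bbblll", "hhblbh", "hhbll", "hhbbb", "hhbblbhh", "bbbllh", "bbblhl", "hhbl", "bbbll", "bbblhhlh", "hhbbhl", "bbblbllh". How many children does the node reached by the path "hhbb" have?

The children of the "hhbb" node are the distinct next characters among strings starting with "hhbb".
Characters that immediately follow "hhbb" among the stored strings: {b, h, l}.
That node has 3 child edges.

3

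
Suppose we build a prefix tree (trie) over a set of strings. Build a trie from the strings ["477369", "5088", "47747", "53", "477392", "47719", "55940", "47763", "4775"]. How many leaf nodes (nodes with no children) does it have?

9

A leaf is a node with no children — equivalently, the end of a word that is not a proper prefix of any other stored word.
Those words: "47719", "477369", "477392", "47747", "4775", "47763", "5088", "53", "55940"
Leaf count: 9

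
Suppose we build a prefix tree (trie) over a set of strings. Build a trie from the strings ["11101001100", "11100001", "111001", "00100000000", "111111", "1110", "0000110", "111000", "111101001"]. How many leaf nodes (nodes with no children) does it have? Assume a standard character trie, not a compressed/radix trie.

7

A leaf is a node with no children — equivalently, the end of a word that is not a proper prefix of any other stored word.
Those words: "0000110", "00100000000", "11100001", "111001", "11101001100", "111101001", "111111"
Leaf count: 7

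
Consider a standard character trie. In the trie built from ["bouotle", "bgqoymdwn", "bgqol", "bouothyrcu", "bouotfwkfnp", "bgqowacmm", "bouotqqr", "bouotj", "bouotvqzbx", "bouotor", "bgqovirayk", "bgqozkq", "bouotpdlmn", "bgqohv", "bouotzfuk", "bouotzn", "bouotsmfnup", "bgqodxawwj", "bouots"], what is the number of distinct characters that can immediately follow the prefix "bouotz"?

2

The children of the "bouotz" node are the distinct next characters among strings starting with "bouotz".
Distinct next characters after "bouotz": f, n.
That node has 2 child edges.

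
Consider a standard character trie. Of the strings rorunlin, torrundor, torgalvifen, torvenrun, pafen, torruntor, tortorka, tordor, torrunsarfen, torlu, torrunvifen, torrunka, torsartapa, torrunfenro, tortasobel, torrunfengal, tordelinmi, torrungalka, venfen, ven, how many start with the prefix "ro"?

Walk to "ro"; the words in its subtree are exactly those with that prefix.
Matches: "rorunlin"
Count: 1

1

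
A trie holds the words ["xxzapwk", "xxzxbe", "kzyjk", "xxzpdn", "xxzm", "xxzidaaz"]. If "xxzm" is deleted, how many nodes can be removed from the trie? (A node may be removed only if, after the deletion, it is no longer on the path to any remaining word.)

Walk "xxzm" from the leaf back toward the root, removing each node that no remaining word uses.
The suffix "m" (1 node) is used only by "xxzm"; the node for "xxz" still has the child "a", so pruning stops there.
Nodes removed: 1

1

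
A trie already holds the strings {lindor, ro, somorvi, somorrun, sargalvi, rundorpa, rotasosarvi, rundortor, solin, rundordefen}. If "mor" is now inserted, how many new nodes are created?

3

"mor" shares no prefix with any stored word, so all 3 characters open new nodes.
3 − 0 = 3 new nodes.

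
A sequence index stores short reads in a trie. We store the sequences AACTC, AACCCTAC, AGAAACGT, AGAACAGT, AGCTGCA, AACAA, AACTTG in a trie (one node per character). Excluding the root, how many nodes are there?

Count nodes per top-level branch (shared prefixes stored once):
  'A'-branch (AACAA, AACCCTAC, AACTC, AACTTG, AGAAACGT, AGAACAGT, AGCTGCA): 30 nodes
Sum: 30

30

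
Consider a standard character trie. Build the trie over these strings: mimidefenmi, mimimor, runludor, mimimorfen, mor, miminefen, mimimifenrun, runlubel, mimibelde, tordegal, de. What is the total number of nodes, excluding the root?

57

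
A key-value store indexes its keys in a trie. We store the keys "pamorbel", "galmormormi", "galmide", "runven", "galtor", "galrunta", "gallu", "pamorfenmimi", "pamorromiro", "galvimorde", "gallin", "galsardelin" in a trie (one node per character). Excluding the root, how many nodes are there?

Trace insertions, counting only characters that open a new branch:
  "pamorbel" → 8 new (p, a, m, o, r, b, e, l)
  "galmormormi" → 11 new (g, a, l, m, o, r, m, o, r, m, i)
  "galmide" → prefix "galm" already present; 3 new (i, d, e)
  "runven" → 6 new (r, u, n, v, e, n)
  "galtor" → prefix "gal" already present; 3 new (t, o, r)
  "galrunta" → prefix "gal" already present; 5 new (r, u, n, t, a)
  "gallu" → prefix "gal" already present; 2 new (l, u)
  "pamorfenmimi" → prefix "pamor" already present; 7 new (f, e, n, m, i, m, i)
  "pamorromiro" → prefix "pamor" already present; 6 new (r, o, m, i, r, o)
  "galvimorde" → prefix "gal" already present; 7 new (v, i, m, o, r, d, e)
  "gallin" → prefix "gall" already present; 2 new (i, n)
  "galsardelin" → prefix "gal" already present; 8 new (s, a, r, d, e, l, i, n)
Total nodes = 8 + 11 + 3 + 6 + 3 + 5 + 2 + 7 + 6 + 7 + 2 + 8 = 68

68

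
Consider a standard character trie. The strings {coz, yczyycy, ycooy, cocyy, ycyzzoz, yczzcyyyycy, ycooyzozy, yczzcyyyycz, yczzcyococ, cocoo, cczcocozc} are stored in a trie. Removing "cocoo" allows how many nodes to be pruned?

Walk "cocoo" from the leaf back toward the root, removing each node that no remaining word uses.
The suffix "oo" (2 nodes) is used only by "cocoo"; the node for "coc" still has the child "y", so pruning stops there.
Nodes removed: 2

2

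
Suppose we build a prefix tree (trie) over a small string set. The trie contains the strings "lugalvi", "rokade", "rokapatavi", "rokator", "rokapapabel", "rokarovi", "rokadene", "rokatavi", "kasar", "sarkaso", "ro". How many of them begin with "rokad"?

Traverse to the node for "rokad", then collect every word in that subtree.
Words under "rokad": rokade, rokadene
Count: 2

2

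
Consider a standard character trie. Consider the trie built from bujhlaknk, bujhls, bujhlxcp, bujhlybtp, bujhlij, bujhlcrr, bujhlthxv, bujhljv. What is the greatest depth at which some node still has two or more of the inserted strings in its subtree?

5

The deepest shared node is where two words last agree before diverging.
e.g. "bujhlaknk" and "bujhlcrr" share the prefix "bujhl" of length 5; no pair shares a longer one.
Longest shared-prefix length: 5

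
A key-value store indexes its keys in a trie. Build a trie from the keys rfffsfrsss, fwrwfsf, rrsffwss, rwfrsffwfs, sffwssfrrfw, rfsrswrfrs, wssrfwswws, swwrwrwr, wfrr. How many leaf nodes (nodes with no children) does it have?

A leaf is a node with no children — equivalently, the end of a word that is not a proper prefix of any other stored word.
Those words: "fwrwfsf", "rfffsfrsss", "rfsrswrfrs", "rrsffwss", "rwfrsffwfs", "sffwssfrrfw", "swwrwrwr", "wfrr", "wssrfwswws"
Leaf count: 9

9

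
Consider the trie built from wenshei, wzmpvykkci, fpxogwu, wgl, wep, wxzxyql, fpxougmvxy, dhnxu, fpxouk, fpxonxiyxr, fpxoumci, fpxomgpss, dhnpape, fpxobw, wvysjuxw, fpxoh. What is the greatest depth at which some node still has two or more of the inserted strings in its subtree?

5

The deepest shared node is where two words last agree before diverging.
"fpxougmvxy" and "fpxouk" agree on "fpxou" (5 characters) before diverging; nothing deeper is shared.
Longest shared-prefix length: 5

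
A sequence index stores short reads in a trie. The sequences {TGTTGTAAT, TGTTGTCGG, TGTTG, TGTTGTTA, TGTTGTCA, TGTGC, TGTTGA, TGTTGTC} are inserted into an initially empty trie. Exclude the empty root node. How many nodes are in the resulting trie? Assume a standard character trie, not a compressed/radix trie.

Insert word by word; a character creates a node only if that edge doesn't already exist:
  "TGTTGTAAT" → 9 new (T, G, T, T, G, T, A, A, T)
  "TGTTGTCGG" → prefix "TGTTGT" already present; 3 new (C, G, G)
  "TGTTG" → prefix "TGTTG" already present; 0 new (none)
  "TGTTGTTA" → prefix "TGTTGT" already present; 2 new (T, A)
  "TGTTGTCA" → prefix "TGTTGTC" already present; 1 new (A)
  "TGTGC" → prefix "TGT" already present; 2 new (G, C)
  "TGTTGA" → prefix "TGTTG" already present; 1 new (A)
  "TGTTGTC" → prefix "TGTTGTC" already present; 0 new (none)
Total nodes = 9 + 3 + 0 + 2 + 1 + 2 + 1 + 0 = 18

18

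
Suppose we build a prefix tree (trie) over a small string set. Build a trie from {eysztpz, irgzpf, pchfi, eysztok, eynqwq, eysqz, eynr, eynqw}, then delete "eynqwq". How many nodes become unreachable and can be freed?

1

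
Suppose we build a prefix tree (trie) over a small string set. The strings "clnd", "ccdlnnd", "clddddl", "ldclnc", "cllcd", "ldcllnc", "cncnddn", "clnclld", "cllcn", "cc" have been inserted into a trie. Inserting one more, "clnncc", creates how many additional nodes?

3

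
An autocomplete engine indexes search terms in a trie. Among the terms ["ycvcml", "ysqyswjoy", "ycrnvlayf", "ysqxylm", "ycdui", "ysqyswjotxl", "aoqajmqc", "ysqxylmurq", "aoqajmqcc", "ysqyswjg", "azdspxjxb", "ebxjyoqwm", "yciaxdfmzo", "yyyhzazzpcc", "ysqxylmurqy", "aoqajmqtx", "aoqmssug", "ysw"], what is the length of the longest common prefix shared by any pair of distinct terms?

Equivalently: take the maximum, over all pairs, of their longest common prefix length.
"ysqxylmurq" and "ysqxylmurqy" agree on "ysqxylmurq" (10 characters) before diverging; nothing deeper is shared.
Longest shared-prefix length: 10

10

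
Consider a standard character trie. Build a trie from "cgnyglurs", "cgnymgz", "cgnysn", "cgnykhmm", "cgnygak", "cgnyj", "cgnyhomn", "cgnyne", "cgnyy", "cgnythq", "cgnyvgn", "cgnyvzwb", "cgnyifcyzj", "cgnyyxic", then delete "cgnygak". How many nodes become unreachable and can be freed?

2

After clearing the end-marker at "cgnygak", prune upward until reaching a node still needed by another word.
The suffix "ak" (2 nodes) is used only by "cgnygak"; the node for "cgnyg" still has the child "l", so pruning stops there.
Nodes removed: 2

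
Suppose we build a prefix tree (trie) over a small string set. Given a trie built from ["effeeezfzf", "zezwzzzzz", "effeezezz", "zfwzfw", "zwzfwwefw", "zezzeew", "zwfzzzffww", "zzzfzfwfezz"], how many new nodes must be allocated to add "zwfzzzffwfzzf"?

"zwfzzzffw" is already a path in the trie; the remaining "fzzf" must be added.
New nodes needed: |"zwfzzzffwfzzf"| − 9 = 13 − 9 = 4.

4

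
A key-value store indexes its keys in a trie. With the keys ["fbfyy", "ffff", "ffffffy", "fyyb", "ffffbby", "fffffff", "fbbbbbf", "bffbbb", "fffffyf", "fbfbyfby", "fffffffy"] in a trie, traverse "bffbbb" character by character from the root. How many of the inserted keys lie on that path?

Check each prefix of "bffbbb" against the stored set — each match is an end-marker on the path.
Prefixes of the query that are stored words: "bffbbb"
Count: 1

1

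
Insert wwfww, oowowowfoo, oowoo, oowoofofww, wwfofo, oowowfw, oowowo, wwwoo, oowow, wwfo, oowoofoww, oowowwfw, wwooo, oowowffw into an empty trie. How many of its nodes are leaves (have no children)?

10

Leaves are exactly the stored words that no other stored word extends.
Those words: "oowoofofww", "oowoofoww", "oowowffw", "oowowfw", "oowowowfoo", "oowowwfw", "wwfofo", "wwfww", "wwooo", "wwwoo"
Leaf count: 10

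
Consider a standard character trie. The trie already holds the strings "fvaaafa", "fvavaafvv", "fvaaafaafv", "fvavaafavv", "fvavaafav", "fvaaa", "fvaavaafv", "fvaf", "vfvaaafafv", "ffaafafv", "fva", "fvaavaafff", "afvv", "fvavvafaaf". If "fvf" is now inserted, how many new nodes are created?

1

The longest prefix of "fvf" already in the trie is "fv" (length 2).
Each of the 1 remaining characters creates one node.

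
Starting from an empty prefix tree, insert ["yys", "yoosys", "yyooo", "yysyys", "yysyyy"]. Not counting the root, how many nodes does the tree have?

15

Insert word by word; a character creates a node only if that edge doesn't already exist:
  "yys" → 3 new (y, y, s)
  "yoosys" → prefix "y" already present; 5 new (o, o, s, y, s)
  "yyooo" → prefix "yy" already present; 3 new (o, o, o)
  "yysyys" → prefix "yys" already present; 3 new (y, y, s)
  "yysyyy" → prefix "yysyy" already present; 1 new (y)
Total nodes = 3 + 5 + 3 + 3 + 1 = 15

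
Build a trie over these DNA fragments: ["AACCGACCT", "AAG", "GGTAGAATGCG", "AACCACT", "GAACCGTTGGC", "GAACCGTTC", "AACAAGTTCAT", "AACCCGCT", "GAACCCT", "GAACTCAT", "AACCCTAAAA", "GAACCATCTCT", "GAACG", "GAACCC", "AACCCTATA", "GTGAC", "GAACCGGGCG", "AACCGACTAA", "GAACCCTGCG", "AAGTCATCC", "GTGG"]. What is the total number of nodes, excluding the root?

Count nodes per top-level branch (shared prefixes stored once):
  'A'-branch (AACAAGTTCAT, AACCACT, AACCCGCT, AACCCTAAAA, AACCCTATA, AACCGACCT, AACCGACTAA, AAG, AAGTCATCC): 41 nodes
  'G'-branch (GAACCATCTCT, GAACCC, GAACCCT, GAACCCTGCG, GAACCGGGCG, GAACCGTTC, GAACCGTTGGC, GAACG, GAACTCAT, GGTAGAATGCG, GTGAC, GTGG): 47 nodes
Sum: 88

88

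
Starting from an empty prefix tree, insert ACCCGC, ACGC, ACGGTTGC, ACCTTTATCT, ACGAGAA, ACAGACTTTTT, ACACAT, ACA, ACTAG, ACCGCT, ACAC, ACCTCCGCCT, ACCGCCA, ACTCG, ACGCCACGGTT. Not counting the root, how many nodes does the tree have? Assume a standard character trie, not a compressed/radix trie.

59

Trace insertions, counting only characters that open a new branch:
  "ACCCGC" → 6 new (A, C, C, C, G, C)
  "ACGC" → prefix "AC" already present; 2 new (G, C)
  "ACGGTTGC" → prefix "ACG" already present; 5 new (G, T, T, G, C)
  "ACCTTTATCT" → prefix "ACC" already present; 7 new (T, T, T, A, T, C, T)
  "ACGAGAA" → prefix "ACG" already present; 4 new (A, G, A, A)
  "ACAGACTTTTT" → prefix "AC" already present; 9 new (A, G, A, C, T, T, T, T, T)
  "ACACAT" → prefix "ACA" already present; 3 new (C, A, T)
  "ACA" → prefix "ACA" already present; 0 new (none)
  "ACTAG" → prefix "AC" already present; 3 new (T, A, G)
  "ACCGCT" → prefix "ACC" already present; 3 new (G, C, T)
  "ACAC" → prefix "ACAC" already present; 0 new (none)
  "ACCTCCGCCT" → prefix "ACCT" already present; 6 new (C, C, G, C, C, T)
  "ACCGCCA" → prefix "ACCGC" already present; 2 new (C, A)
  "ACTCG" → prefix "ACT" already present; 2 new (C, G)
  "ACGCCACGGTT" → prefix "ACGC" already present; 7 new (C, A, C, G, G, T, T)
Total nodes = 6 + 2 + 5 + 7 + 4 + 9 + 3 + 0 + 3 + 3 + 0 + 6 + 2 + 2 + 7 = 59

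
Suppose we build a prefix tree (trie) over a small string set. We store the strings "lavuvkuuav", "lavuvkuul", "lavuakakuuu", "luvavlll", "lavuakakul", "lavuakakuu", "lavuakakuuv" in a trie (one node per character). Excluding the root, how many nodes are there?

Insert word by word; a character creates a node only if that edge doesn't already exist:
  "lavuvkuuav" → 10 new (l, a, v, u, v, k, u, u, a, v)
  "lavuvkuul" → prefix "lavuvkuu" already present; 1 new (l)
  "lavuakakuuu" → prefix "lavu" already present; 7 new (a, k, a, k, u, u, u)
  "luvavlll" → prefix "l" already present; 7 new (u, v, a, v, l, l, l)
  "lavuakakul" → prefix "lavuakaku" already present; 1 new (l)
  "lavuakakuu" → prefix "lavuakakuu" already present; 0 new (none)
  "lavuakakuuv" → prefix "lavuakakuu" already present; 1 new (v)
Total nodes = 10 + 1 + 7 + 7 + 1 + 0 + 1 = 27

27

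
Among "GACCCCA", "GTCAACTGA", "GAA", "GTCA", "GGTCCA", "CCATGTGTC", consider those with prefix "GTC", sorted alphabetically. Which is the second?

GTCAACTGA

Words with prefix "GTC", in lexicographic order: "GTCA", "GTCAACTGA"
The 2nd is GTCAACTGA.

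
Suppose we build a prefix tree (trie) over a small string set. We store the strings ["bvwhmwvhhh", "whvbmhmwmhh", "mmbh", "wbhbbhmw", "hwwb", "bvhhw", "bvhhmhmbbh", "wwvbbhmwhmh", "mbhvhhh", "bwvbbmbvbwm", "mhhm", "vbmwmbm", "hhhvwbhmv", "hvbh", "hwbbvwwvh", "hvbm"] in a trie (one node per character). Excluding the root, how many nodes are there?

For each word, the new-node count is its length minus the longest prefix already in the trie:
  "bvwhmwvhhh" → 10 new (b, v, w, h, m, w, v, h, h, h)
  "whvbmhmwmhh" → 11 new (w, h, v, b, m, h, m, w, m, h, h)
  "mmbh" → 4 new (m, m, b, h)
  "wbhbbhmw" → prefix "w" already present; 7 new (b, h, b, b, h, m, w)
  "hwwb" → 4 new (h, w, w, b)
  "bvhhw" → prefix "bv" already present; 3 new (h, h, w)
  "bvhhmhmbbh" → prefix "bvhh" already present; 6 new (m, h, m, b, b, h)
  "wwvbbhmwhmh" → prefix "w" already present; 10 new (w, v, b, b, h, m, w, h, m, h)
  "mbhvhhh" → prefix "m" already present; 6 new (b, h, v, h, h, h)
  "bwvbbmbvbwm" → prefix "b" already present; 10 new (w, v, b, b, m, b, v, b, w, m)
  "mhhm" → prefix "m" already present; 3 new (h, h, m)
  "vbmwmbm" → 7 new (v, b, m, w, m, b, m)
  "hhhvwbhmv" → prefix "h" already present; 8 new (h, h, v, w, b, h, m, v)
  "hvbh" → prefix "h" already present; 3 new (v, b, h)
  "hwbbvwwvh" → prefix "hw" already present; 7 new (b, b, v, w, w, v, h)
  "hvbm" → prefix "hvb" already present; 1 new (m)
Total nodes = 10 + 11 + 4 + 7 + 4 + 3 + 6 + 10 + 6 + 10 + 3 + 7 + 8 + 3 + 7 + 1 = 100

100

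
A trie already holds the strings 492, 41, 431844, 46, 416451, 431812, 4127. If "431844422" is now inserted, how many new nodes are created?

The longest prefix of "431844422" already in the trie is "431844" (length 6).
So 9 − 6 = 3 new nodes.

3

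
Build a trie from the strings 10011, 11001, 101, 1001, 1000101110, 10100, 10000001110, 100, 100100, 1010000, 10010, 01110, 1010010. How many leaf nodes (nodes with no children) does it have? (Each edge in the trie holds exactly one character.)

8

Leaves are exactly the stored words that no other stored word extends.
Those words: "01110", "10000001110", "1000101110", "100100", "10011", "1010000", "1010010", "11001"
Leaf count: 8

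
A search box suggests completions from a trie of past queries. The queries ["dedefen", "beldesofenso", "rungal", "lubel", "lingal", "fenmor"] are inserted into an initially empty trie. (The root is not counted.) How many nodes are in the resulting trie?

41

Trace insertions, counting only characters that open a new branch:
  "dedefen" → 7 new (d, e, d, e, f, e, n)
  "beldesofenso" → 12 new (b, e, l, d, e, s, o, f, e, n, s, o)
  "rungal" → 6 new (r, u, n, g, a, l)
  "lubel" → 5 new (l, u, b, e, l)
  "lingal" → prefix "l" already present; 5 new (i, n, g, a, l)
  "fenmor" → 6 new (f, e, n, m, o, r)
Total nodes = 7 + 12 + 6 + 5 + 5 + 6 = 41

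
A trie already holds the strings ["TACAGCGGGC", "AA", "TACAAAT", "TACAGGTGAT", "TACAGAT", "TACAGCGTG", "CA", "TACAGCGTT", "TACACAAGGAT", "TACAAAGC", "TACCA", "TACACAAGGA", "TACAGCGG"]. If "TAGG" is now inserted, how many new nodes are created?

2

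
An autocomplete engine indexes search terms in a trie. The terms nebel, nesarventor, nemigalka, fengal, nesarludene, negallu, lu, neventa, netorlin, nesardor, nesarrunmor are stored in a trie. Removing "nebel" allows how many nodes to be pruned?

After clearing the end-marker at "nebel", prune upward until reaching a node still needed by another word.
The suffix "bel" (3 nodes) is used only by "nebel"; the node for "ne" still has the child "s", so pruning stops there.
Nodes removed: 3

3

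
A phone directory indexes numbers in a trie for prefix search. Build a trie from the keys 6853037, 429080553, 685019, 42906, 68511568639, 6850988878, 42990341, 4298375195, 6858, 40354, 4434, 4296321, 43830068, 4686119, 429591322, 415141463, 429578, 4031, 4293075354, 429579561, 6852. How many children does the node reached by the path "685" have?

5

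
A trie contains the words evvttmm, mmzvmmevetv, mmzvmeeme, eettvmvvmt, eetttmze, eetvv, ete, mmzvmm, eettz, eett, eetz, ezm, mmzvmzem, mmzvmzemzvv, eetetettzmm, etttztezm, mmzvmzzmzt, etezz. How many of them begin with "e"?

Filter for entries beginning with "e":
Matches: "eetetettzmm", "eett", "eetttmze", "eettvmvvmt", "eettz", "eetvv", "eetz", "ete", "etezz", "etttztezm", "evvttmm", "ezm"
Count: 12

12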